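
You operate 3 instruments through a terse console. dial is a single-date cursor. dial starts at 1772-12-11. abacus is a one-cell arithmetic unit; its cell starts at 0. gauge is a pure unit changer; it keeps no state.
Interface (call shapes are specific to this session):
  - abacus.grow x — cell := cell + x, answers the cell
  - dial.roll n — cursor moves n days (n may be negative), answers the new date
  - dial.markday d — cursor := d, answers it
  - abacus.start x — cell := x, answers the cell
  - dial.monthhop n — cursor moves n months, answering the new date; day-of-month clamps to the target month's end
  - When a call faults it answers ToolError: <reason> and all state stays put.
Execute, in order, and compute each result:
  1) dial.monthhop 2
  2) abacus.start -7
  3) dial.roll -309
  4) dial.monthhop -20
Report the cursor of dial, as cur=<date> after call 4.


==> dial.monthhop(2)
<== 1773-02-11
==> abacus.start(-7)
<== -7
==> dial.roll(-309)
<== 1772-04-08
==> dial.monthhop(-20)
<== 1770-08-08

Answer: cur=1770-08-08


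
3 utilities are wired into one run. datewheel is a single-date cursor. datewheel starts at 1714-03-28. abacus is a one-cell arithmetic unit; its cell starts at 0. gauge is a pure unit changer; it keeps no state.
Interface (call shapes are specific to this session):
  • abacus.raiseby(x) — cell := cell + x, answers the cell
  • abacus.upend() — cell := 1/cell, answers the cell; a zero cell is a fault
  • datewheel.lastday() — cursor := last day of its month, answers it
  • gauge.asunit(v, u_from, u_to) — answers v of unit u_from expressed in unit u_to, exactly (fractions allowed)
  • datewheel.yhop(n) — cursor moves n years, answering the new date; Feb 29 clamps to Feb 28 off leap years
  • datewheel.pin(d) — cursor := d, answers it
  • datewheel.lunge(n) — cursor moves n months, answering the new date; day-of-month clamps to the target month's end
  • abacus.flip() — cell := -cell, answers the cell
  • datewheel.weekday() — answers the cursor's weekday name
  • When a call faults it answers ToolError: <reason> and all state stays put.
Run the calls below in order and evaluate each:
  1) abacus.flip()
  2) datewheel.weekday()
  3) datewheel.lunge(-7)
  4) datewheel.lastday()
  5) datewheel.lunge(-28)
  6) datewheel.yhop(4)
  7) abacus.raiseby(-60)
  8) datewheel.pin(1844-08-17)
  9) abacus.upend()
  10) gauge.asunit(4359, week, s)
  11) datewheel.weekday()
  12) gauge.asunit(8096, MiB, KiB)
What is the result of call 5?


Using flip, which returns 0.
Invoking weekday, which returns Wednesday.
I call lunge using -7, giving 1713-08-28.
Calling lastday(), which returns 1713-08-31.
Now I run lunge using -28, giving 1711-04-30.
Using yhop using 4, yielding 1715-04-30.
Now I run raiseby using -60, — result: -60.
I invoke pin using 1844-08-17, and see 1844-08-17.
I call upend(), — result: -1/60.
I invoke asunit using 4359, week, s, → 2636323200.
Then weekday, and observe Saturday.
Calling asunit using 8096, MiB, KiB: 8290304.

Answer: 1711-04-30


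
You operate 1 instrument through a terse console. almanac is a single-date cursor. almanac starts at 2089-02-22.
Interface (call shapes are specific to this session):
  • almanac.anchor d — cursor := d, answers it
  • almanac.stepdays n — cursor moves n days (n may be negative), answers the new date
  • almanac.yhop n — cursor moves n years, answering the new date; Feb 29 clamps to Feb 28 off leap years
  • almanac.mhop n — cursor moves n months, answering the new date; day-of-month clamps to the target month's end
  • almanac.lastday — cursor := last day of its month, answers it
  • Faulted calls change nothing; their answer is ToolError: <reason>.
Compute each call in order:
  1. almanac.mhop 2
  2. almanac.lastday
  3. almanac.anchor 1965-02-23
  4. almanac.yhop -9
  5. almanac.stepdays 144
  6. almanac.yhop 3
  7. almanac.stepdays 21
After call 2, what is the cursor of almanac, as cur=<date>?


;; 1. almanac.mhop(n→2) ~> 2089-04-22
;; 2. almanac.lastday() ~> 2089-04-30
;; 3. almanac.anchor(d→1965-02-23) ~> 1965-02-23
;; 4. almanac.yhop(n→-9) ~> 1956-02-23
;; 5. almanac.stepdays(n→144) ~> 1956-07-16
;; 6. almanac.yhop(n→3) ~> 1959-07-16
;; 7. almanac.stepdays(n→21) ~> 1959-08-06

Answer: cur=2089-04-30


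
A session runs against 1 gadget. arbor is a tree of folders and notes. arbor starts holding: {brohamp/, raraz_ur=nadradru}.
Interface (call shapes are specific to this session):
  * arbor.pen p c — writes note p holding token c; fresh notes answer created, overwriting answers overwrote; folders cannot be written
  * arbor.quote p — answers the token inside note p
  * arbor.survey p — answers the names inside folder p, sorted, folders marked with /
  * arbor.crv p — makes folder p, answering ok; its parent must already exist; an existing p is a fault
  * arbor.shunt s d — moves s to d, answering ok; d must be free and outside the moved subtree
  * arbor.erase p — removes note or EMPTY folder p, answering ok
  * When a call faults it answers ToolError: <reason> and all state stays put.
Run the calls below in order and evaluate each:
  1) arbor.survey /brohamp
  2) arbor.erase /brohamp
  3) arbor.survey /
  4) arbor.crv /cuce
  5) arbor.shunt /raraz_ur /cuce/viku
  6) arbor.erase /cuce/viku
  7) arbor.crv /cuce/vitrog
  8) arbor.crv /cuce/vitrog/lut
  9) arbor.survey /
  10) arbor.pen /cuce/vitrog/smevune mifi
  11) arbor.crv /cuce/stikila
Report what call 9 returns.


Answer: [cuce/]

Derivation:
CALL arbor.survey[p: /brohamp]
RET  []
CALL arbor.erase[p: /brohamp]
RET  ok
CALL arbor.survey[p: /]
RET  [raraz_ur]
CALL arbor.crv[p: /cuce]
RET  ok
CALL arbor.shunt[s: /raraz_ur; d: /cuce/viku]
RET  ok
CALL arbor.erase[p: /cuce/viku]
RET  ok
CALL arbor.crv[p: /cuce/vitrog]
RET  ok
CALL arbor.crv[p: /cuce/vitrog/lut]
RET  ok
CALL arbor.survey[p: /]
RET  [cuce/]
CALL arbor.pen[p: /cuce/vitrog/smevune; c: mifi]
RET  created
CALL arbor.crv[p: /cuce/stikila]
RET  ok


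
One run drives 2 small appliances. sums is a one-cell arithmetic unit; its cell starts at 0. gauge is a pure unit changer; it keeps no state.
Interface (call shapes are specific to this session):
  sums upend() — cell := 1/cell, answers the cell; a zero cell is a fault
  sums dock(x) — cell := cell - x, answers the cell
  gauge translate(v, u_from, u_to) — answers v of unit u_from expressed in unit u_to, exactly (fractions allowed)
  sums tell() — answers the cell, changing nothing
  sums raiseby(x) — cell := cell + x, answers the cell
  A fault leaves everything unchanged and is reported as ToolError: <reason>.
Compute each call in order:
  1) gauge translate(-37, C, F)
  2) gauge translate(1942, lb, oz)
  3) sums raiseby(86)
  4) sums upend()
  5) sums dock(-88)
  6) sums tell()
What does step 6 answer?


Act: gauge translate[v='-37'; u_from='C'; u_to='F']
Obs: -173/5
Act: gauge translate[v='1942'; u_from='lb'; u_to='oz']
Obs: 31072
Act: sums raiseby[x='86']
Obs: 86
Act: sums upend[]
Obs: 1/86
Act: sums dock[x='-88']
Obs: 7569/86
Act: sums tell[]
Obs: 7569/86

Answer: 7569/86


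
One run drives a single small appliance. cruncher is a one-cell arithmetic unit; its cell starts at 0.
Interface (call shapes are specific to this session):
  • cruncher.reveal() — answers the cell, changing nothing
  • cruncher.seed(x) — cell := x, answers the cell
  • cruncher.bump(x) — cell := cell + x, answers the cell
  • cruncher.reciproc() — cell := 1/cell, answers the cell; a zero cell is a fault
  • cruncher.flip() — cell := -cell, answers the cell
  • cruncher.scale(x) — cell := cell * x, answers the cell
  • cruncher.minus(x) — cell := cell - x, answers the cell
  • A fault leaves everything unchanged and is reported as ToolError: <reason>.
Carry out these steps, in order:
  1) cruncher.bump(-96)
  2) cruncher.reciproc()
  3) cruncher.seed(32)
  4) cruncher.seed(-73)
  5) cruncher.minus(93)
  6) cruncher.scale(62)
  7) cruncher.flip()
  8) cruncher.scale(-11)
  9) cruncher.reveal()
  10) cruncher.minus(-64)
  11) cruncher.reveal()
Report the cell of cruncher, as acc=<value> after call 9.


% cruncher.bump x=-96
  -96
% cruncher.reciproc
  -1/96
% cruncher.seed x=32
  32
% cruncher.seed x=-73
  -73
% cruncher.minus x=93
  -166
% cruncher.scale x=62
  -10292
% cruncher.flip
  10292
% cruncher.scale x=-11
  -113212
% cruncher.reveal
  -113212
% cruncher.minus x=-64
  -113148
% cruncher.reveal
  -113148

Answer: acc=-113212


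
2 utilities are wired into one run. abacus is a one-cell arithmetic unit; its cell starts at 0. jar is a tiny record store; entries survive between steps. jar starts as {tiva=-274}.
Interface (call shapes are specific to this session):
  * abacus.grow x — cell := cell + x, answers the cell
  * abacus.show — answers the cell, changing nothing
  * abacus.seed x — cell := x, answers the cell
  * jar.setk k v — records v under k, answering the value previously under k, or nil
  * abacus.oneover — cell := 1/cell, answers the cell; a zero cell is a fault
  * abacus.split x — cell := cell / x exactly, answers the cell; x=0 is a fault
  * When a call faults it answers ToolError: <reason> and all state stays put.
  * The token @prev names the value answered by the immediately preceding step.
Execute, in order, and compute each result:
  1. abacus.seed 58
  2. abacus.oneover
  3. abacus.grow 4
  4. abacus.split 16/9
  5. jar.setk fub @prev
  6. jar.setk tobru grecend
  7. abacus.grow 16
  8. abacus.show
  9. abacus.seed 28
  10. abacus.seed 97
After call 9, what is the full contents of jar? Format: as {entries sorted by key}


% abacus.seed(x=58) -> 58
% abacus.oneover() -> 1/58
% abacus.grow(x=4) -> 233/58
% abacus.split(x=16/9) -> 2097/928
% jar.setk(k=fub, v=@prev) -> nil
% jar.setk(k=tobru, v=grecend) -> nil
% abacus.grow(x=16) -> 16945/928
% abacus.show() -> 16945/928
% abacus.seed(x=28) -> 28
% abacus.seed(x=97) -> 97

Answer: {fub=2097/928, tiva=-274, tobru=grecend}


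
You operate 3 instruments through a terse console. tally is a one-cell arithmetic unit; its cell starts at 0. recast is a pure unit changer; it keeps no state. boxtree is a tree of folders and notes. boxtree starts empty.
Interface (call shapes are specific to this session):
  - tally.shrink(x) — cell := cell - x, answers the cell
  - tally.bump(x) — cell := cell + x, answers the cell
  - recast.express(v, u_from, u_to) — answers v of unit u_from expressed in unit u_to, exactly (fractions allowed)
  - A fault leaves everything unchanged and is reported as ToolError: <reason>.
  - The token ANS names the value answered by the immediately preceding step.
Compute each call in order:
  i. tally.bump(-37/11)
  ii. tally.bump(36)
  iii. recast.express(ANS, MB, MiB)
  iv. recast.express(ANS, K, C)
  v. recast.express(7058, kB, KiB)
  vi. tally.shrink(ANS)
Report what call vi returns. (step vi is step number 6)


Act: bump[-37/11]
Obs: -37/11
Act: bump[36]
Obs: 359/11
Act: express[ANS; MB; MiB]
Obs: 5609375/180224
Act: express[ANS; K; C]
Obs: -218094053/901120
Act: express[7058; kB; KiB]
Obs: 441125/64
Act: shrink[ANS]
Obs: -4829399/704

Answer: -4829399/704


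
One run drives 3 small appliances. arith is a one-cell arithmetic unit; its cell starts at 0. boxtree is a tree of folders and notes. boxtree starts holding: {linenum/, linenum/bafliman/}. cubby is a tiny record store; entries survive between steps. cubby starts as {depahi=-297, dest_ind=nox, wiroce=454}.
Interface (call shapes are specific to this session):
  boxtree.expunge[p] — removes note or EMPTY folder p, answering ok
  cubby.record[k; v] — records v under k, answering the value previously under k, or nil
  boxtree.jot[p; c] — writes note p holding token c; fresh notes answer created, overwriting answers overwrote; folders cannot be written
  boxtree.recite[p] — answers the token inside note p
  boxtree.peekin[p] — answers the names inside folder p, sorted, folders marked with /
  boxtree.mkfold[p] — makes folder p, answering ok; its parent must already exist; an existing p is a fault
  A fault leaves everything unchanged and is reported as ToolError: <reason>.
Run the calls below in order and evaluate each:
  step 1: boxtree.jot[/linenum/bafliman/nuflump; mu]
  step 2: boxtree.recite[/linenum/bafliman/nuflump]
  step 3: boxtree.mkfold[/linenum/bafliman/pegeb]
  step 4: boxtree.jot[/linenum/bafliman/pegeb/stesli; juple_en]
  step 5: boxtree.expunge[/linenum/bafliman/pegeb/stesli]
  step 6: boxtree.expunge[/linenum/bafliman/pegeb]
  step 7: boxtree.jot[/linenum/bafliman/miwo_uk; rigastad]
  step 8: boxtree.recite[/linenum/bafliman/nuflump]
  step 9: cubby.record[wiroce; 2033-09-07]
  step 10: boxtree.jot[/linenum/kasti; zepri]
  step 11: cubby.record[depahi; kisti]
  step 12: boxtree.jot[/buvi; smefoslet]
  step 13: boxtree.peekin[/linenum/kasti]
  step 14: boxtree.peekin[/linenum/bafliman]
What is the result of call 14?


Answer: [miwo_uk, nuflump]

Derivation:
==> boxtree.jot(p→/linenum/bafliman/nuflump, c→mu)
<== created
==> boxtree.recite(p→/linenum/bafliman/nuflump)
<== mu
==> boxtree.mkfold(p→/linenum/bafliman/pegeb)
<== ok
==> boxtree.jot(p→/linenum/bafliman/pegeb/stesli, c→juple_en)
<== created
==> boxtree.expunge(p→/linenum/bafliman/pegeb/stesli)
<== ok
==> boxtree.expunge(p→/linenum/bafliman/pegeb)
<== ok
==> boxtree.jot(p→/linenum/bafliman/miwo_uk, c→rigastad)
<== created
==> boxtree.recite(p→/linenum/bafliman/nuflump)
<== mu
==> cubby.record(k→wiroce, v→2033-09-07)
<== 454
==> boxtree.jot(p→/linenum/kasti, c→zepri)
<== created
==> cubby.record(k→depahi, v→kisti)
<== -297
==> boxtree.jot(p→/buvi, c→smefoslet)
<== created
==> boxtree.peekin(p→/linenum/kasti)
<== ToolError: not a directory
==> boxtree.peekin(p→/linenum/bafliman)
<== [miwo_uk, nuflump]


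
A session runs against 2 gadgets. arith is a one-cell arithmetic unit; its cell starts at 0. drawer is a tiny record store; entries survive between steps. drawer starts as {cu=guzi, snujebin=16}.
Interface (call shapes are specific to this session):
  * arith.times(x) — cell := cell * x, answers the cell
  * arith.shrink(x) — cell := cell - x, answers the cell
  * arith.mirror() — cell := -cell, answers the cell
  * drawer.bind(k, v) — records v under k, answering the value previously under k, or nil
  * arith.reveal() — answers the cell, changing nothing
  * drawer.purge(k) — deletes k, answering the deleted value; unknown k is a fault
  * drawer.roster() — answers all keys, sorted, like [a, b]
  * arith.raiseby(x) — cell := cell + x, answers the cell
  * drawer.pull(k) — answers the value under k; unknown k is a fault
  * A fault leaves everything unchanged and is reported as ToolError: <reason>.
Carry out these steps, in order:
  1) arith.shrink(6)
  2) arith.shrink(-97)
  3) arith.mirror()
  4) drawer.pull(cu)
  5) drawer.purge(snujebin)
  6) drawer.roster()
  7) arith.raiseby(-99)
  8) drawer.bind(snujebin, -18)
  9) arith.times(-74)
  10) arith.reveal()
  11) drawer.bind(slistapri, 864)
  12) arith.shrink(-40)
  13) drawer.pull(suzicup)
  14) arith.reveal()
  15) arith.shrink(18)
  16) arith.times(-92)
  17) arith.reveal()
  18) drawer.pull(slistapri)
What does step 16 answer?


·→ arith.shrink(x: 6)
·← -6
·→ arith.shrink(x: -97)
·← 91
·→ arith.mirror()
·← -91
·→ drawer.pull(k: cu)
·← guzi
·→ drawer.purge(k: snujebin)
·← 16
·→ drawer.roster()
·← [cu]
·→ arith.raiseby(x: -99)
·← -190
·→ drawer.bind(k: snujebin, v: -18)
·← nil
·→ arith.times(x: -74)
·← 14060
·→ arith.reveal()
·← 14060
·→ drawer.bind(k: slistapri, v: 864)
·← nil
·→ arith.shrink(x: -40)
·← 14100
·→ drawer.pull(k: suzicup)
·← ToolError: no such key suzicup
·→ arith.reveal()
·← 14100
·→ arith.shrink(x: 18)
·← 14082
·→ arith.times(x: -92)
·← -1295544
·→ arith.reveal()
·← -1295544
·→ drawer.pull(k: slistapri)
·← 864

Answer: -1295544


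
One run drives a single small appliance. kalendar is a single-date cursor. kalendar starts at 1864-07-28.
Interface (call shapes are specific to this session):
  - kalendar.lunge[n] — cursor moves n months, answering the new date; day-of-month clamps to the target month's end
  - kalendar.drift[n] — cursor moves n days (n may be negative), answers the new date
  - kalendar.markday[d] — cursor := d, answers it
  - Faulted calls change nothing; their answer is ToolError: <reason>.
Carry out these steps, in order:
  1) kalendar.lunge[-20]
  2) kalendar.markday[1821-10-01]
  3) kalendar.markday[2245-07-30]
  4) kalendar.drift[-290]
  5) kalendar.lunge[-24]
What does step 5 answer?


Then lunge on n: -20, → 1862-11-28.
Next I call markday on d: 1821-10-01, giving 1821-10-01.
Using markday on d: 2245-07-30, and observe 2245-07-30.
I try drift on n: -290, — result: 2244-10-13.
I try lunge on n: -24, → 2242-10-13.

Answer: 2242-10-13


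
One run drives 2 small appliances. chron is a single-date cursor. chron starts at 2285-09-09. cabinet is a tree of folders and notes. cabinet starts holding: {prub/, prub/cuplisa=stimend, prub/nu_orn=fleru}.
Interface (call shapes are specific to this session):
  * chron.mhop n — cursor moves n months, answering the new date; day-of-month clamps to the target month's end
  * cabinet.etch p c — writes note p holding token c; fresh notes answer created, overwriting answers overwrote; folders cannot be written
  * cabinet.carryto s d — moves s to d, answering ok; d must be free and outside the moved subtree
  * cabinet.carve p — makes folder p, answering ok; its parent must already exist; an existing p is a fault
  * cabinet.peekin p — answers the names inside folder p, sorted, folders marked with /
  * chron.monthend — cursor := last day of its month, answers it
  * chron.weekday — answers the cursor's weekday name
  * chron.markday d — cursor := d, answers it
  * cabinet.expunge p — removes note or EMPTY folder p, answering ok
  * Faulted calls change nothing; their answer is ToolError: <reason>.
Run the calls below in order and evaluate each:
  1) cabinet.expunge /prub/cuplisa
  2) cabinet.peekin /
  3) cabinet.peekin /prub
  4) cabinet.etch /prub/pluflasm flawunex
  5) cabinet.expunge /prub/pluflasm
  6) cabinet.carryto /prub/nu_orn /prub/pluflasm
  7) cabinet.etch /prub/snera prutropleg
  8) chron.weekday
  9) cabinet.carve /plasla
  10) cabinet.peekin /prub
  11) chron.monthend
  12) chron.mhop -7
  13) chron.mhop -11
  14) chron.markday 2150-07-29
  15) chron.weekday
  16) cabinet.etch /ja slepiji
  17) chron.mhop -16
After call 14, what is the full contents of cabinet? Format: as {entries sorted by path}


// 1. expunge(p: /prub/cuplisa) ~> ok
// 2. peekin(p: /) ~> [prub/]
// 3. peekin(p: /prub) ~> [nu_orn]
// 4. etch(p: /prub/pluflasm, c: flawunex) ~> created
// 5. expunge(p: /prub/pluflasm) ~> ok
// 6. carryto(s: /prub/nu_orn, d: /prub/pluflasm) ~> ok
// 7. etch(p: /prub/snera, c: prutropleg) ~> created
// 8. weekday() ~> Wednesday
// 9. carve(p: /plasla) ~> ok
// 10. peekin(p: /prub) ~> [pluflasm, snera]
// 11. monthend() ~> 2285-09-30
// 12. mhop(n: -7) ~> 2285-02-28
// 13. mhop(n: -11) ~> 2284-03-28
// 14. markday(d: 2150-07-29) ~> 2150-07-29
// 15. weekday() ~> Wednesday
// 16. etch(p: /ja, c: slepiji) ~> created
// 17. mhop(n: -16) ~> 2149-03-29

Answer: {plasla/, prub/, prub/pluflasm=fleru, prub/snera=prutropleg}


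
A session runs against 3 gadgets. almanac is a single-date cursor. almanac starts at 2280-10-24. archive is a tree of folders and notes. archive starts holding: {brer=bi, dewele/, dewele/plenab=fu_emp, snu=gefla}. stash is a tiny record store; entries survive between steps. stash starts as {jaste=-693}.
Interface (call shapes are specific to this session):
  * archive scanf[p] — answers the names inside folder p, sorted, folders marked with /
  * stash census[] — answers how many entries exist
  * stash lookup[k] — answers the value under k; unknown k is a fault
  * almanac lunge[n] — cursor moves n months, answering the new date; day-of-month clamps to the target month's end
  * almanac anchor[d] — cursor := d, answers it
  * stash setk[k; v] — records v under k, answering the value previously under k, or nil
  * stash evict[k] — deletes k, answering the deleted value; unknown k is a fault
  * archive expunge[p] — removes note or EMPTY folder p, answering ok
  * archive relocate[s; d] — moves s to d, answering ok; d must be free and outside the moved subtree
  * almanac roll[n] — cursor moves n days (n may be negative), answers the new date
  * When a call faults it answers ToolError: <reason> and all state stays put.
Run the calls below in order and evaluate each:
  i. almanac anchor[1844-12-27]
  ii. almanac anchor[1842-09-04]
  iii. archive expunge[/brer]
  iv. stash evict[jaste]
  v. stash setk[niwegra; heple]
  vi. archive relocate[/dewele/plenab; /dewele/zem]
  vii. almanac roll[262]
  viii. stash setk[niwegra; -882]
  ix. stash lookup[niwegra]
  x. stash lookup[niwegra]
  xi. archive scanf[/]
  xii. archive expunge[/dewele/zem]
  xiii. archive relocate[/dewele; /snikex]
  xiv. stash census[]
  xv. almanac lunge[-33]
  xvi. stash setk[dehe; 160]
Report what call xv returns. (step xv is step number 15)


Answer: 1840-08-24

Derivation:
// 1. almanac anchor(d→1844-12-27) ~> 1844-12-27
// 2. almanac anchor(d→1842-09-04) ~> 1842-09-04
// 3. archive expunge(p→/brer) ~> ok
// 4. stash evict(k→jaste) ~> -693
// 5. stash setk(k→niwegra, v→heple) ~> nil
// 6. archive relocate(s→/dewele/plenab, d→/dewele/zem) ~> ok
// 7. almanac roll(n→262) ~> 1843-05-24
// 8. stash setk(k→niwegra, v→-882) ~> heple
// 9. stash lookup(k→niwegra) ~> -882
// 10. stash lookup(k→niwegra) ~> -882
// 11. archive scanf(p→/) ~> [dewele/, snu]
// 12. archive expunge(p→/dewele/zem) ~> ok
// 13. archive relocate(s→/dewele, d→/snikex) ~> ok
// 14. stash census() ~> 1
// 15. almanac lunge(n→-33) ~> 1840-08-24
// 16. stash setk(k→dehe, v→160) ~> nil


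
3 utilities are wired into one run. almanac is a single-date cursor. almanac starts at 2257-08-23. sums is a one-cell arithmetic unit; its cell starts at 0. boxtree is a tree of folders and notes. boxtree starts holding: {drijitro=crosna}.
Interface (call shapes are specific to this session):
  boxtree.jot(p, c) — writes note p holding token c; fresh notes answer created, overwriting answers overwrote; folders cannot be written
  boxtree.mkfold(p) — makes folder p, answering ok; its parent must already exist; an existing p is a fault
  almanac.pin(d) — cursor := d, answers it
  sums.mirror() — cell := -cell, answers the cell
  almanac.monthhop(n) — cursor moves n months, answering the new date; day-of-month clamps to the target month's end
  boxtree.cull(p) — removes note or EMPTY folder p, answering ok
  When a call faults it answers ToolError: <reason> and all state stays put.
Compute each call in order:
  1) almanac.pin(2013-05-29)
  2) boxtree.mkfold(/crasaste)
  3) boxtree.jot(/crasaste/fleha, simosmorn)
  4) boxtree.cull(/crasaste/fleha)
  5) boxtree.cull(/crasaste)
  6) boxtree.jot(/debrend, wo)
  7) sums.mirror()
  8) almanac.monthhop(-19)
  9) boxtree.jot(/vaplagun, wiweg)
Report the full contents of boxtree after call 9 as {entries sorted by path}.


;; almanac.pin(d: 2013-05-29) == 2013-05-29
;; boxtree.mkfold(p: /crasaste) == ok
;; boxtree.jot(p: /crasaste/fleha, c: simosmorn) == created
;; boxtree.cull(p: /crasaste/fleha) == ok
;; boxtree.cull(p: /crasaste) == ok
;; boxtree.jot(p: /debrend, c: wo) == created
;; sums.mirror() == 0
;; almanac.monthhop(n: -19) == 2011-10-29
;; boxtree.jot(p: /vaplagun, c: wiweg) == created

Answer: {debrend=wo, drijitro=crosna, vaplagun=wiweg}


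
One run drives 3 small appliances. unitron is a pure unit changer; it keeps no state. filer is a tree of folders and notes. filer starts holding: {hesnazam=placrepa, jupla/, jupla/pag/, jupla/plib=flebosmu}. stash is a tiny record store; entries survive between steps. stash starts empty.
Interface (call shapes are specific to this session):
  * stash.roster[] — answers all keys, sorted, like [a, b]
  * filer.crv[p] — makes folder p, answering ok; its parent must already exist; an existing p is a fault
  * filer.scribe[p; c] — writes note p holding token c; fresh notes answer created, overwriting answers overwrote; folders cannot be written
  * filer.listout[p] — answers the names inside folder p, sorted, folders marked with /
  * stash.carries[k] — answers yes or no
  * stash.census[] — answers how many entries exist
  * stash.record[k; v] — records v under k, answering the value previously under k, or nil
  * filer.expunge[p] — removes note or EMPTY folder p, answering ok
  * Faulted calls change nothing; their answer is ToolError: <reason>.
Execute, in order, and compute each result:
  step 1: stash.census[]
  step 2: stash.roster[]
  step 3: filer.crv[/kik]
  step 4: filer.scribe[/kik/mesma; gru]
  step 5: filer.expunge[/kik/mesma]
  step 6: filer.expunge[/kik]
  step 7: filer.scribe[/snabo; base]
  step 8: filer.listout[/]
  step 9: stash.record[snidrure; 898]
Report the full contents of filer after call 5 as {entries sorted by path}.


Answer: {hesnazam=placrepa, jupla/, jupla/pag/, jupla/plib=flebosmu, kik/}

Derivation:
~$ stash.census
= 0
~$ stash.roster
= []
~$ filer.crv p: /kik
= ok
~$ filer.scribe p: /kik/mesma c: gru
= created
~$ filer.expunge p: /kik/mesma
= ok
~$ filer.expunge p: /kik
= ok
~$ filer.scribe p: /snabo c: base
= created
~$ filer.listout p: /
= [hesnazam, jupla/, snabo]
~$ stash.record k: snidrure v: 898
= nil


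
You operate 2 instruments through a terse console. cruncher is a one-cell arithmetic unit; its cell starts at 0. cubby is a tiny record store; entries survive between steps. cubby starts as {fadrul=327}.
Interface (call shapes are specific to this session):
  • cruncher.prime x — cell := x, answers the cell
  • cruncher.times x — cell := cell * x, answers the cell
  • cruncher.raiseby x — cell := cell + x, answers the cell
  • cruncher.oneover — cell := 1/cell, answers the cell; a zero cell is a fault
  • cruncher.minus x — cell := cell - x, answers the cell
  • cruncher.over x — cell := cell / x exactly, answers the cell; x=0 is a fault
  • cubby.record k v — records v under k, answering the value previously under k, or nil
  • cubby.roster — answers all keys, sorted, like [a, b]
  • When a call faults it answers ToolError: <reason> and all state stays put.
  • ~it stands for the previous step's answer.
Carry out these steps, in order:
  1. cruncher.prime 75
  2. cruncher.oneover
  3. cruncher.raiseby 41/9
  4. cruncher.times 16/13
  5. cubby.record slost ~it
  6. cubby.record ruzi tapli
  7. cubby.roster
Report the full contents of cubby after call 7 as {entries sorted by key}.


Step: cruncher.prime[x: 75]
Result: 75
Step: cruncher.oneover[]
Result: 1/75
Step: cruncher.raiseby[x: 41/9]
Result: 1028/225
Step: cruncher.times[x: 16/13]
Result: 16448/2925
Step: cubby.record[k: slost; v: ~it]
Result: nil
Step: cubby.record[k: ruzi; v: tapli]
Result: nil
Step: cubby.roster[]
Result: [fadrul, ruzi, slost]

Answer: {fadrul=327, ruzi=tapli, slost=16448/2925}


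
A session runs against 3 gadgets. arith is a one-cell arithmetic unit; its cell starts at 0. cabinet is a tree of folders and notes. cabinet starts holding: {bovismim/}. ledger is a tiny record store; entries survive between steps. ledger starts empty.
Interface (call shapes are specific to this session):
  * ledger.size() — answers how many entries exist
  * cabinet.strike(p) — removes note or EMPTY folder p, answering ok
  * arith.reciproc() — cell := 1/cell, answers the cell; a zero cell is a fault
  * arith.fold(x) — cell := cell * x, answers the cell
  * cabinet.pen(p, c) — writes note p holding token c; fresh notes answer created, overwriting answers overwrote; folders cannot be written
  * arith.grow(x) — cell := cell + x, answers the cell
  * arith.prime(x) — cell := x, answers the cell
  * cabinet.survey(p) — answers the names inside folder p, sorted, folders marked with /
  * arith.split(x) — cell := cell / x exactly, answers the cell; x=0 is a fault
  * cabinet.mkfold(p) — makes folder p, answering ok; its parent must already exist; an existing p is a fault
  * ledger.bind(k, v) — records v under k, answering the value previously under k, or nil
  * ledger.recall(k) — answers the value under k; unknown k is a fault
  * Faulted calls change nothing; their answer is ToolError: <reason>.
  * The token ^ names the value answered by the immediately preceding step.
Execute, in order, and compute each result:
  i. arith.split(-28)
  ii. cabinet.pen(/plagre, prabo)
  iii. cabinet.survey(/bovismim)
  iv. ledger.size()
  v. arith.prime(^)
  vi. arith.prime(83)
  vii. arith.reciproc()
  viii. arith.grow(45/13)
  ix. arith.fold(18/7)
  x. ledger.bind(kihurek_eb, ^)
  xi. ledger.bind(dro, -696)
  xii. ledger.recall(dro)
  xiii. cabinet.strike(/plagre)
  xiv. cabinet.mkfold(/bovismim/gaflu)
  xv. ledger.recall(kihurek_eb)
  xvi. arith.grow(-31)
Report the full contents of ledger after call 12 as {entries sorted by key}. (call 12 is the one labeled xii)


Act: arith.split[-28]
Obs: 0
Act: cabinet.pen[/plagre; prabo]
Obs: created
Act: cabinet.survey[/bovismim]
Obs: []
Act: ledger.size[]
Obs: 0
Act: arith.prime[^]
Obs: 0
Act: arith.prime[83]
Obs: 83
Act: arith.reciproc[]
Obs: 1/83
Act: arith.grow[45/13]
Obs: 3748/1079
Act: arith.fold[18/7]
Obs: 67464/7553
Act: ledger.bind[kihurek_eb; ^]
Obs: nil
Act: ledger.bind[dro; -696]
Obs: nil
Act: ledger.recall[dro]
Obs: -696
Act: cabinet.strike[/plagre]
Obs: ok
Act: cabinet.mkfold[/bovismim/gaflu]
Obs: ok
Act: ledger.recall[kihurek_eb]
Obs: 67464/7553
Act: arith.grow[-31]
Obs: -166679/7553

Answer: {dro=-696, kihurek_eb=67464/7553}


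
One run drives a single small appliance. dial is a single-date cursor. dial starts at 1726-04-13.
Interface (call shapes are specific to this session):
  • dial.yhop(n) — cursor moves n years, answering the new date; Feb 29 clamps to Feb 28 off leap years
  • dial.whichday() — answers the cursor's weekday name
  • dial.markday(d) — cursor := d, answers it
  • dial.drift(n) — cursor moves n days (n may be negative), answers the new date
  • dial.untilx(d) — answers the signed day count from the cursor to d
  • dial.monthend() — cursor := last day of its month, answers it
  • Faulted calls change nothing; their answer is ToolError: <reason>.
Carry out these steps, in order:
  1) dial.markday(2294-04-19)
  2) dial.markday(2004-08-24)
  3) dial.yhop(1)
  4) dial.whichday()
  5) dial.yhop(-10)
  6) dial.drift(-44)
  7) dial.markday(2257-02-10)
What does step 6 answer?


Answer: 1995-07-11

Derivation:
[in] dial.markday d: 2294-04-19
  2294-04-19
[in] dial.markday d: 2004-08-24
  2004-08-24
[in] dial.yhop n: 1
  2005-08-24
[in] dial.whichday
  Wednesday
[in] dial.yhop n: -10
  1995-08-24
[in] dial.drift n: -44
  1995-07-11
[in] dial.markday d: 2257-02-10
  2257-02-10


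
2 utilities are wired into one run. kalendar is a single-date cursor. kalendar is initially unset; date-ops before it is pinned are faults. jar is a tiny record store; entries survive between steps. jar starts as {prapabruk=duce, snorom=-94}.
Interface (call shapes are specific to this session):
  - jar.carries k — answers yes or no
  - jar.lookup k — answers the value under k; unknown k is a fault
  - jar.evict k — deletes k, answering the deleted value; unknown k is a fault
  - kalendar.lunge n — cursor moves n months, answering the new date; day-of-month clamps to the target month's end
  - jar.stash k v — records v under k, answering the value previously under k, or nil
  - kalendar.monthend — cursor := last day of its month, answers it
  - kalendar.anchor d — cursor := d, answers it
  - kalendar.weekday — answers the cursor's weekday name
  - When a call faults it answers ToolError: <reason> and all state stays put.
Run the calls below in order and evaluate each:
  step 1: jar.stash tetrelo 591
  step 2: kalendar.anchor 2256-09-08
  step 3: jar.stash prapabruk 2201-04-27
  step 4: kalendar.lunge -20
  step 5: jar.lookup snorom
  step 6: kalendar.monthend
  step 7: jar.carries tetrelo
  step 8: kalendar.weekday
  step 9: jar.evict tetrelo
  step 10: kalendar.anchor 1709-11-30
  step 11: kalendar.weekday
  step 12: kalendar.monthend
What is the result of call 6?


CALL jar.stash[k='tetrelo'; v='591']
RET  nil
CALL kalendar.anchor[d='2256-09-08']
RET  2256-09-08
CALL jar.stash[k='prapabruk'; v='2201-04-27']
RET  duce
CALL kalendar.lunge[n='-20']
RET  2255-01-08
CALL jar.lookup[k='snorom']
RET  -94
CALL kalendar.monthend[]
RET  2255-01-31
CALL jar.carries[k='tetrelo']
RET  yes
CALL kalendar.weekday[]
RET  Wednesday
CALL jar.evict[k='tetrelo']
RET  591
CALL kalendar.anchor[d='1709-11-30']
RET  1709-11-30
CALL kalendar.weekday[]
RET  Saturday
CALL kalendar.monthend[]
RET  1709-11-30

Answer: 2255-01-31


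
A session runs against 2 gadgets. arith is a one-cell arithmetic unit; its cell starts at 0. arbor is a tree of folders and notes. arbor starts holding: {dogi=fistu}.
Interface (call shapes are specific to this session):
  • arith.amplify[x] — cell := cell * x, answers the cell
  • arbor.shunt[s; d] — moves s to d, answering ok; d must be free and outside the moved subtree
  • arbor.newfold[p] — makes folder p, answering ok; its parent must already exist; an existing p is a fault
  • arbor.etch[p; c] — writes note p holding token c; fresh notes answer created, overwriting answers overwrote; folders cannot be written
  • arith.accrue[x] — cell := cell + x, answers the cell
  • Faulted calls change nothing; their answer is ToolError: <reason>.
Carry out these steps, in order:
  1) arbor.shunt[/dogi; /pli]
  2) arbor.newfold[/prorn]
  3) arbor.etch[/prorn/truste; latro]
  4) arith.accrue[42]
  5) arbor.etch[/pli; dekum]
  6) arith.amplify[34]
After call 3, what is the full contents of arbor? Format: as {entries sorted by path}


Answer: {pli=fistu, prorn/, prorn/truste=latro}

Derivation:
CALL shunt[s: /dogi; d: /pli]
RET  ok
CALL newfold[p: /prorn]
RET  ok
CALL etch[p: /prorn/truste; c: latro]
RET  created
CALL accrue[x: 42]
RET  42
CALL etch[p: /pli; c: dekum]
RET  overwrote
CALL amplify[x: 34]
RET  1428


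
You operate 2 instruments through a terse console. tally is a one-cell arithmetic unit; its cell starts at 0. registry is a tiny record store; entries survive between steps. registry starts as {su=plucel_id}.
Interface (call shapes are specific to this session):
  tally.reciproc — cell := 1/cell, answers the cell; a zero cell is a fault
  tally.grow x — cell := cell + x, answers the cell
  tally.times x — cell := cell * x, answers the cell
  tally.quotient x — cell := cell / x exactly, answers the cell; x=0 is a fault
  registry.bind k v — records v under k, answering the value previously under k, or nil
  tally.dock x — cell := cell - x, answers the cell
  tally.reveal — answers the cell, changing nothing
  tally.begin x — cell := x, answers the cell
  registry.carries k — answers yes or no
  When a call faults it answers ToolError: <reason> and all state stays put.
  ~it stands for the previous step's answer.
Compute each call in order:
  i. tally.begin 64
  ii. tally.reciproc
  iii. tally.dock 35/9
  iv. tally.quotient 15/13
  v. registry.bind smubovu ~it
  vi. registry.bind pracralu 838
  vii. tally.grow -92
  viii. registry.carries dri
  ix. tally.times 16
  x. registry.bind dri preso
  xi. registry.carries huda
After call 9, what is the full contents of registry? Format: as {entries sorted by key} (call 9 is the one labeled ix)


Next I call tally.begin with x: 64, → 64.
I invoke tally.reciproc(), and observe 1/64.
Then tally.dock with x: 35/9, → -2231/576.
I use tally.quotient with x: 15/13, → -29003/8640.
I run registry.bind with k: smubovu, v: ~it, and observe nil.
I call registry.bind with k: pracralu, v: 838, and get nil.
Next I call tally.grow with x: -92: -823883/8640.
I run registry.carries with k: dri, yielding no.
Invoking tally.times with x: 16, — result: -823883/540.
I run registry.bind with k: dri, v: preso, and observe nil.
I run registry.carries with k: huda, which returns no.

Answer: {pracralu=838, smubovu=-29003/8640, su=plucel_id}


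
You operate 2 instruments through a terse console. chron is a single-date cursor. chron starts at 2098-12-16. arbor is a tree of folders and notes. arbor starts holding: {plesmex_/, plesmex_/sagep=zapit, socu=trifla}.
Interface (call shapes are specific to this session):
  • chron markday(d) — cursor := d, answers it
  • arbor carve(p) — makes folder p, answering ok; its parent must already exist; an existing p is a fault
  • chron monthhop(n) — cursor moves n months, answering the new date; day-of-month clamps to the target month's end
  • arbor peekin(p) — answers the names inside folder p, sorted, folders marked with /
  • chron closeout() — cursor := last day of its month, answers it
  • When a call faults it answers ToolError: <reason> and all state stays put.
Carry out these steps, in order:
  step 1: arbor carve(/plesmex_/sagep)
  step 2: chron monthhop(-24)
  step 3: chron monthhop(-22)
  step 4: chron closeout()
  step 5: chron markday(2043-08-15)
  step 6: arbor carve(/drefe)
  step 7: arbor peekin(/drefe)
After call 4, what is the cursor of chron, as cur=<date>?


Answer: cur=2095-02-28

Derivation:
Then arbor carve(p→/plesmex_/sagep), which returns ToolError: exists.
I invoke chron monthhop(n→-24), giving 2096-12-16.
Now I run chron monthhop(n→-22), which returns 2095-02-16.
Using chron closeout, and observe 2095-02-28.
I run chron markday(d→2043-08-15), and observe 2043-08-15.
Then arbor carve(p→/drefe), → ok.
I invoke arbor peekin(p→/drefe), yielding [].


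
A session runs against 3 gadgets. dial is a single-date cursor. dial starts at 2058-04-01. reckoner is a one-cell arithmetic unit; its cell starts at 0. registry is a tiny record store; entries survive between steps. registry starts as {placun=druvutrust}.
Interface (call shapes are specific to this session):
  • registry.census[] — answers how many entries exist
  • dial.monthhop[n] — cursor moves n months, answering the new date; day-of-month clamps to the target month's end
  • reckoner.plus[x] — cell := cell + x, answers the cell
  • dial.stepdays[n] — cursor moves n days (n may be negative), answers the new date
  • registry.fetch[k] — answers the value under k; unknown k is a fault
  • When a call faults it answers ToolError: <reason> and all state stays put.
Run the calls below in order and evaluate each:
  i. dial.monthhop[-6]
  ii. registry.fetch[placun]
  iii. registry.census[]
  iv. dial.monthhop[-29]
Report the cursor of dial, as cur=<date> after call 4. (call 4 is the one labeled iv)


Answer: cur=2055-05-01

Derivation:
>>> dial.monthhop n=-6
  2057-10-01
>>> registry.fetch k=placun
  druvutrust
>>> registry.census
  1
>>> dial.monthhop n=-29
  2055-05-01


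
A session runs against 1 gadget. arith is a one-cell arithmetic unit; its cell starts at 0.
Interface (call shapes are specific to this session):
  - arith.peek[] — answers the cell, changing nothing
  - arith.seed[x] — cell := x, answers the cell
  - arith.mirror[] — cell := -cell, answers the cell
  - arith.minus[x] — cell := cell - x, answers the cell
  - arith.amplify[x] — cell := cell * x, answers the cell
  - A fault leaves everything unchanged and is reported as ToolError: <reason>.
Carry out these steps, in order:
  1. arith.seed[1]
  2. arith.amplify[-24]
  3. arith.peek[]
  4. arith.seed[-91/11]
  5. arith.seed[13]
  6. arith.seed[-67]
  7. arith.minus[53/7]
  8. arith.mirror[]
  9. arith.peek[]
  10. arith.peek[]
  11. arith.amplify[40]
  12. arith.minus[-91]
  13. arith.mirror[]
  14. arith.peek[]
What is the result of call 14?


-> arith.seed(x='1')
<- 1
-> arith.amplify(x='-24')
<- -24
-> arith.peek()
<- -24
-> arith.seed(x='-91/11')
<- -91/11
-> arith.seed(x='13')
<- 13
-> arith.seed(x='-67')
<- -67
-> arith.minus(x='53/7')
<- -522/7
-> arith.mirror()
<- 522/7
-> arith.peek()
<- 522/7
-> arith.peek()
<- 522/7
-> arith.amplify(x='40')
<- 20880/7
-> arith.minus(x='-91')
<- 21517/7
-> arith.mirror()
<- -21517/7
-> arith.peek()
<- -21517/7

Answer: -21517/7


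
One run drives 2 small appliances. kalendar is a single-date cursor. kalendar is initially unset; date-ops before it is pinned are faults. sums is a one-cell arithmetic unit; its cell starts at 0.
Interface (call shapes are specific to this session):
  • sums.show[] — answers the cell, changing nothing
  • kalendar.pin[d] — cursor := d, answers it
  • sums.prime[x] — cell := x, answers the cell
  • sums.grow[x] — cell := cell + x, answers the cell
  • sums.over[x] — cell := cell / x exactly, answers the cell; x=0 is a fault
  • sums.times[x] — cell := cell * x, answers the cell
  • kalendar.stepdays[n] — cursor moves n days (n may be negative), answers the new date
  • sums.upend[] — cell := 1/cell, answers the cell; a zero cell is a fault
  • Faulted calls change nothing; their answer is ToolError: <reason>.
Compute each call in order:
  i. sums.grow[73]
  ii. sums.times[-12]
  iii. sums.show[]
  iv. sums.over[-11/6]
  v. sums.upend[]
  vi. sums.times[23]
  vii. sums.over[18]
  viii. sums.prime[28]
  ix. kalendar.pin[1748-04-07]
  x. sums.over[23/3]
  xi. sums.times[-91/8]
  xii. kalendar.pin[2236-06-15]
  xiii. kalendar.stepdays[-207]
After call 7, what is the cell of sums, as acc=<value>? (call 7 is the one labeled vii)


Answer: acc=253/94608

Derivation:
→ sums.grow(73)
← 73
→ sums.times(-12)
← -876
→ sums.show()
← -876
→ sums.over(-11/6)
← 5256/11
→ sums.upend()
← 11/5256
→ sums.times(23)
← 253/5256
→ sums.over(18)
← 253/94608
→ sums.prime(28)
← 28
→ kalendar.pin(1748-04-07)
← 1748-04-07
→ sums.over(23/3)
← 84/23
→ sums.times(-91/8)
← -1911/46
→ kalendar.pin(2236-06-15)
← 2236-06-15
→ kalendar.stepdays(-207)
← 2235-11-21
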